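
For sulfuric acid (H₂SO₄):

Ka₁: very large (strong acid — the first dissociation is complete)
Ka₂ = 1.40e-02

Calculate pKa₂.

pKa₂ = -log(Ka₂) = -log(1.40e-02) = 1.85.

pK_{a2} = 1.85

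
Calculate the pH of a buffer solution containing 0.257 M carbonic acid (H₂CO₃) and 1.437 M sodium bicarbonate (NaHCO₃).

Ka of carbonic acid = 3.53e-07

pKa = -log(3.53e-07) = 6.45. pH = pKa + log([A⁻]/[HA]) = 6.45 + log(1.437/0.257)

pH = 7.20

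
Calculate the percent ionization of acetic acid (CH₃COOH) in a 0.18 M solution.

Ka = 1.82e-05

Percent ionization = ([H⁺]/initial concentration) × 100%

Using Ka equilibrium: x² + Ka×x - Ka×C = 0. Solving: [H⁺] = 1.8009e-03. Percent = (1.8009e-03/0.18) × 100

Percent ionization = 1%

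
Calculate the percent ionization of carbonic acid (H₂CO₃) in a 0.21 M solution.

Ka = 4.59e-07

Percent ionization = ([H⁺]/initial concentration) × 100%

Using Ka equilibrium: x² + Ka×x - Ka×C = 0. Solving: [H⁺] = 3.1024e-04. Percent = (3.1024e-04/0.21) × 100

Percent ionization = 0.148%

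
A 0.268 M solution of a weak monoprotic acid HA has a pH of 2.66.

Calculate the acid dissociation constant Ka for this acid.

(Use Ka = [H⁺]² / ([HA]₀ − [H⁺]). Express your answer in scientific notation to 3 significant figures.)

[H⁺] = 10^(−pH) = 10^(−2.66) = 2.188e-03 M. For HA ⇌ H⁺ + A⁻, Ka = [H⁺][A⁻]/[HA] = [H⁺]² / ([HA]₀ − [H⁺]) = (2.188e-03)² / (0.268 − 2.188e-03) = 1.80e-05.

K_a = 1.80e-05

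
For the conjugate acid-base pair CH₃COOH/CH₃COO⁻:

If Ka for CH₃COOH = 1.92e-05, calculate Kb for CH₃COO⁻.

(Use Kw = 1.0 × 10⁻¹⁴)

For a conjugate pair Ka × Kb = Kw, so Kb = Kw/Ka = 1.0 × 10⁻¹⁴ / 1.92e-05 = 5.21e-10.

K_b = 5.21e-10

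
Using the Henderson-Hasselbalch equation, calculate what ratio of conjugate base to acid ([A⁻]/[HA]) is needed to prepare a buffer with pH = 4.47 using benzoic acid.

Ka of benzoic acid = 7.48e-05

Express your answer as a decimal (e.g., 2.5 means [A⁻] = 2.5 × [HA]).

pKa = -log(7.48e-05) = 4.1261. pH = pKa + log([A⁻]/[HA]), so log([A⁻]/[HA]) = pH − pKa = 4.47 − 4.1261 = 0.3439. [A⁻]/[HA] = 10^(0.3439) = 2.21

[A⁻]/[HA] = 2.21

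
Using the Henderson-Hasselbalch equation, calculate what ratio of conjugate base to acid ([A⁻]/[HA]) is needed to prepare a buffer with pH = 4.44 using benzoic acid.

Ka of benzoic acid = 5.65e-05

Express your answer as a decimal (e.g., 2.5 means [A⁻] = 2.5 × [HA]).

pKa = -log(5.65e-05) = 4.2480. pH = pKa + log([A⁻]/[HA]), so log([A⁻]/[HA]) = pH − pKa = 4.44 − 4.2480 = 0.1920. [A⁻]/[HA] = 10^(0.1920) = 1.56

[A⁻]/[HA] = 1.56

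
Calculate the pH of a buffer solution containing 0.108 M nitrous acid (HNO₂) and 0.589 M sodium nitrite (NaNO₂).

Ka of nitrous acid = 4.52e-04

pKa = -log(4.52e-04) = 3.34. pH = pKa + log([A⁻]/[HA]) = 3.34 + log(0.589/0.108)

pH = 4.08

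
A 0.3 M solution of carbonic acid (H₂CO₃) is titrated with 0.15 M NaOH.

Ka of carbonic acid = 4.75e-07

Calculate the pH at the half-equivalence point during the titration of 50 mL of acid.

At half-equivalence [HA] = [A⁻], so Henderson-Hasselbalch gives pH = pKa = -log(4.75e-07) = 6.32.

pH = pKa = 6.32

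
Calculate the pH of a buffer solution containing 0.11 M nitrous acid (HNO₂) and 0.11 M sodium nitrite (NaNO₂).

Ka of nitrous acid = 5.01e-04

pKa = -log(5.01e-04) = 3.30. pH = pKa + log([A⁻]/[HA]) = 3.30 + log(0.11/0.11)

pH = 3.30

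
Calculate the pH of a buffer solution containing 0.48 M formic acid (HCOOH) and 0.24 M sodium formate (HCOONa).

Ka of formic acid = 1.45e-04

pKa = -log(1.45e-04) = 3.84. pH = pKa + log([A⁻]/[HA]) = 3.84 + log(0.24/0.48)

pH = 3.54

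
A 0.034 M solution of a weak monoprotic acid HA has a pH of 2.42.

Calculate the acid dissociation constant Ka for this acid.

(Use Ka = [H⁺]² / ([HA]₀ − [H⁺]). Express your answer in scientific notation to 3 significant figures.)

[H⁺] = 10^(−pH) = 10^(−2.42) = 3.802e-03 M. For HA ⇌ H⁺ + A⁻, Ka = [H⁺][A⁻]/[HA] = [H⁺]² / ([HA]₀ − [H⁺]) = (3.802e-03)² / (0.034 − 3.802e-03) = 4.79e-04.

K_a = 4.79e-04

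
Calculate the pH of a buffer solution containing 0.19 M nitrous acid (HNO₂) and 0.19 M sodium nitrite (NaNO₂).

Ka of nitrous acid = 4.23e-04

pKa = -log(4.23e-04) = 3.37. pH = pKa + log([A⁻]/[HA]) = 3.37 + log(0.19/0.19)

pH = 3.37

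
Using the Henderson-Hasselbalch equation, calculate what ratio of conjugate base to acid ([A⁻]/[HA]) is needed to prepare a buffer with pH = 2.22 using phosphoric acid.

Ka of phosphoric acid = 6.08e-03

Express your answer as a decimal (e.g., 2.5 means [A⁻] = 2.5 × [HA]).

pKa = -log(6.08e-03) = 2.2161. pH = pKa + log([A⁻]/[HA]), so log([A⁻]/[HA]) = pH − pKa = 2.22 − 2.2161 = 0.0039. [A⁻]/[HA] = 10^(0.0039) = 1.01

[A⁻]/[HA] = 1.01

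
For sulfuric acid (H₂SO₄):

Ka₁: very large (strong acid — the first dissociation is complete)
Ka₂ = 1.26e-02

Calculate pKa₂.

pKa₂ = -log(Ka₂) = -log(1.26e-02) = 1.90.

pK_{a2} = 1.90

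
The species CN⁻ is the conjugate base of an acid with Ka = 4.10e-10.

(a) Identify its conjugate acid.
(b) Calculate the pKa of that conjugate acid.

(a) The conjugate acid is formed by adding one H⁺ to CN⁻, giving HCN. (b) pKa = -log(Ka) = -log(4.10e-10) = 9.39.

Conjugate acid: HCN; pK_a = 9.39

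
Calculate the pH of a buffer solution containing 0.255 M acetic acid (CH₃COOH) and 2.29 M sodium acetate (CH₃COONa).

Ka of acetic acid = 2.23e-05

pKa = -log(2.23e-05) = 4.65. pH = pKa + log([A⁻]/[HA]) = 4.65 + log(2.29/0.255)

pH = 5.60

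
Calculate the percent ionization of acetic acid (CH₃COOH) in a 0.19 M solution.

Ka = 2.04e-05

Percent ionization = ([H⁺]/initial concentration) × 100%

Using Ka equilibrium: x² + Ka×x - Ka×C = 0. Solving: [H⁺] = 1.9586e-03. Percent = (1.9586e-03/0.19) × 100

Percent ionization = 1.03%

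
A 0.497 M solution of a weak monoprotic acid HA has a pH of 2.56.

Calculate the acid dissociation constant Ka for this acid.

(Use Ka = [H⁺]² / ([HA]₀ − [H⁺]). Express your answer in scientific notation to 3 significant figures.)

[H⁺] = 10^(−pH) = 10^(−2.56) = 2.754e-03 M. For HA ⇌ H⁺ + A⁻, Ka = [H⁺][A⁻]/[HA] = [H⁺]² / ([HA]₀ − [H⁺]) = (2.754e-03)² / (0.497 − 2.754e-03) = 1.53e-05.

K_a = 1.53e-05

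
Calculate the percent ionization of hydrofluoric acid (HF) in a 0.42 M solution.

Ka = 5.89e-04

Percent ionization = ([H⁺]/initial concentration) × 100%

Using Ka equilibrium: x² + Ka×x - Ka×C = 0. Solving: [H⁺] = 1.5437e-02. Percent = (1.5437e-02/0.42) × 100

Percent ionization = 3.68%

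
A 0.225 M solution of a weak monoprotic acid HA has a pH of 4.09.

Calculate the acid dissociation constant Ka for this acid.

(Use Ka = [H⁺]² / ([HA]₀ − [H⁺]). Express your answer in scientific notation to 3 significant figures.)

[H⁺] = 10^(−pH) = 10^(−4.09) = 8.128e-05 M. For HA ⇌ H⁺ + A⁻, Ka = [H⁺][A⁻]/[HA] = [H⁺]² / ([HA]₀ − [H⁺]) = (8.128e-05)² / (0.225 − 8.128e-05) = 2.94e-08.

K_a = 2.94e-08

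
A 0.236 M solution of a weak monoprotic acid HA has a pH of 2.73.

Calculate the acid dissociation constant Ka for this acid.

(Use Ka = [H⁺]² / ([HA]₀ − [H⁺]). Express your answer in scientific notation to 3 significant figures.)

[H⁺] = 10^(−pH) = 10^(−2.73) = 1.862e-03 M. For HA ⇌ H⁺ + A⁻, Ka = [H⁺][A⁻]/[HA] = [H⁺]² / ([HA]₀ − [H⁺]) = (1.862e-03)² / (0.236 − 1.862e-03) = 1.48e-05.

K_a = 1.48e-05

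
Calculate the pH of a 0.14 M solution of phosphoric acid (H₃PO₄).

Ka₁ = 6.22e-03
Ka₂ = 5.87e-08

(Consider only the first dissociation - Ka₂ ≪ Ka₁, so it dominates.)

First dissociation dominates. From Ka₁ = [H⁺][HA⁻]/[H₂A], x² + Ka₁·x − Ka₁·C = 0 with C = 0.14 M and Ka₁ = 6.22e-03. Solving: [H⁺] = (−Ka₁ + √(Ka₁² + 4·Ka₁·C)) / 2 = 2.6563e-02 M. pH = -log(2.6563e-02) = 1.58.

pH = 1.58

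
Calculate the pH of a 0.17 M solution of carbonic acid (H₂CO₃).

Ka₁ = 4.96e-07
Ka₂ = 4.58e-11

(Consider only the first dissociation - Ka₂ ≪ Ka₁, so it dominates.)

First dissociation dominates. From Ka₁ = [H⁺][HA⁻]/[H₂A], x² + Ka₁·x − Ka₁·C = 0 with C = 0.17 M and Ka₁ = 4.96e-07. Solving: [H⁺] = (−Ka₁ + √(Ka₁² + 4·Ka₁·C)) / 2 = 2.9013e-04 M. pH = -log(2.9013e-04) = 3.54.

pH = 3.54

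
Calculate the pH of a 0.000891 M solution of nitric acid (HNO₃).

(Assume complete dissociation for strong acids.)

[H⁺] = 0.000891 M for strong acid. pH = -log[H⁺] = -log(0.000891)

pH = 3.05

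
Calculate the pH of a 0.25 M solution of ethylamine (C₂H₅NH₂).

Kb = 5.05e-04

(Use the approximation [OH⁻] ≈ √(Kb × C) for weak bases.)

[OH⁻] = √(Kb × C) = √(5.05e-04 × 0.25) = 1.1236e-02. pOH = 1.95, pH = 14 - pOH

pH = 12.05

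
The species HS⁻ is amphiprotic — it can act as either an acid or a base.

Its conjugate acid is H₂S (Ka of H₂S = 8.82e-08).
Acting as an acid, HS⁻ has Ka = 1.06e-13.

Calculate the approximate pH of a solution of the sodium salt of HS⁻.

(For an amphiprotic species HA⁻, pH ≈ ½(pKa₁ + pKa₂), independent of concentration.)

pKa₁ = -log(8.82e-08) = 7.05; pKa₂ = -log(1.06e-13) = 12.97. For an amphiprotic species, pH ≈ ½(pKa₁ + pKa₂) = ½(7.05 + 12.97) = 10.01.

pH = 10.01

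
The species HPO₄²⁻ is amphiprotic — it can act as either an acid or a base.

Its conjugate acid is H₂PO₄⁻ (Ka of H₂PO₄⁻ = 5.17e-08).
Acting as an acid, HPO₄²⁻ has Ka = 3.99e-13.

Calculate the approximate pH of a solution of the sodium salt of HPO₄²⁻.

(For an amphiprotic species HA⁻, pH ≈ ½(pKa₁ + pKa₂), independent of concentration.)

pKa₁ = -log(5.17e-08) = 7.29; pKa₂ = -log(3.99e-13) = 12.40. For an amphiprotic species, pH ≈ ½(pKa₁ + pKa₂) = ½(7.29 + 12.40) = 9.84.

pH = 9.84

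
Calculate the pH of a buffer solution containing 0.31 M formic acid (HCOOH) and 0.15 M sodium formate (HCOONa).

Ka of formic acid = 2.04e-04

pKa = -log(2.04e-04) = 3.69. pH = pKa + log([A⁻]/[HA]) = 3.69 + log(0.15/0.31)

pH = 3.38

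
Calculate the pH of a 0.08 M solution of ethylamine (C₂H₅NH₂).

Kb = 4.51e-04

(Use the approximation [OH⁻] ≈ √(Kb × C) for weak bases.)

[OH⁻] = √(Kb × C) = √(4.51e-04 × 0.08) = 6.0067e-03. pOH = 2.22, pH = 14 - pOH

pH = 11.78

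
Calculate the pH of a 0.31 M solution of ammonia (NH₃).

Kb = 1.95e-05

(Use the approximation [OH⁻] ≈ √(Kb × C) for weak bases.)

[OH⁻] = √(Kb × C) = √(1.95e-05 × 0.31) = 2.4587e-03. pOH = 2.61, pH = 14 - pOH

pH = 11.39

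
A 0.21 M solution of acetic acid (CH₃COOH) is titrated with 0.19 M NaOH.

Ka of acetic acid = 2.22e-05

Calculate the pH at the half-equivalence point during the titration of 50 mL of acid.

At half-equivalence [HA] = [A⁻], so Henderson-Hasselbalch gives pH = pKa = -log(2.22e-05) = 4.65.

pH = pKa = 4.65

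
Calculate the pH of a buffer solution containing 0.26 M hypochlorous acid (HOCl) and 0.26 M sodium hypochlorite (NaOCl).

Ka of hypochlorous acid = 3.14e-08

pKa = -log(3.14e-08) = 7.50. pH = pKa + log([A⁻]/[HA]) = 7.50 + log(0.26/0.26)

pH = 7.50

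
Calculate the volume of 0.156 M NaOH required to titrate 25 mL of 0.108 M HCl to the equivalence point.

At equivalence: moles acid = moles base. moles HCl = 0.108 × 25/1000 = 0.0027 mol. V_base = moles / 0.156 × 1000 = 17.3 mL.

V_{base} = 17.3 mL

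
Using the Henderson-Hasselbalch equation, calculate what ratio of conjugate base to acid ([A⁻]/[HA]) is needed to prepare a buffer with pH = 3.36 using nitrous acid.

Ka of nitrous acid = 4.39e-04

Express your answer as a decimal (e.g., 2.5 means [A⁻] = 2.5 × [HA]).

pKa = -log(4.39e-04) = 3.3575. pH = pKa + log([A⁻]/[HA]), so log([A⁻]/[HA]) = pH − pKa = 3.36 − 3.3575 = 0.0025. [A⁻]/[HA] = 10^(0.0025) = 1.01

[A⁻]/[HA] = 1.01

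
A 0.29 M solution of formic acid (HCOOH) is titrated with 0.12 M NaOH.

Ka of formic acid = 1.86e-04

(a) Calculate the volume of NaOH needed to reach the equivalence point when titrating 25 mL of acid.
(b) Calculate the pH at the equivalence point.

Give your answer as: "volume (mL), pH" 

moles acid = 0.29 × 25/1000 = 0.00725 mol; V_base = moles/0.12 × 1000 = 60.4 mL. At equivalence only the conjugate base is present: [A⁻] = 0.00725/0.085 = 8.4878e-02 M. Kb = Kw/Ka = 5.38e-11; [OH⁻] = √(Kb × [A⁻]) = 2.1362e-06; pOH = 5.67; pH = 14 - pOH = 8.33.

V = 60.4 mL, pH = 8.33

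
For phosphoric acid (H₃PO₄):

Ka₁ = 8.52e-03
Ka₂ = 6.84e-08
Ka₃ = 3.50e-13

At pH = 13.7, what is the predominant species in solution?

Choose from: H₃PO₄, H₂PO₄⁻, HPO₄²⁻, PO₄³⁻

pKa₁ = 2.07, pKa₂ = 7.16, pKa₃ = 12.46. For a polyprotic acid the predominant species crosses at each pKa: below pKa_n the protonated form dominates, above it the deprotonated form does. At pH = 13.7, the predominant species is PO₄³⁻.

PO₄³⁻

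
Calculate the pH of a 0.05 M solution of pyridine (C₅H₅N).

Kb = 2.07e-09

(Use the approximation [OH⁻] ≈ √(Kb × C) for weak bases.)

[OH⁻] = √(Kb × C) = √(2.07e-09 × 0.05) = 1.0173e-05. pOH = 4.99, pH = 14 - pOH

pH = 9.01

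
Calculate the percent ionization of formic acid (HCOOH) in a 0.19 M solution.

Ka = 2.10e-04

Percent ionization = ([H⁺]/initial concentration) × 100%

Using Ka equilibrium: x² + Ka×x - Ka×C = 0. Solving: [H⁺] = 6.2125e-03. Percent = (6.2125e-03/0.19) × 100

Percent ionization = 3.27%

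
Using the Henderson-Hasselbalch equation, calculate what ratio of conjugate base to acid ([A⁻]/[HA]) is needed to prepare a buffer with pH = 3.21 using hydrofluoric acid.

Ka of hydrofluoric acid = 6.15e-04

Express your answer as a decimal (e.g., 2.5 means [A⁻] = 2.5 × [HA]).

pKa = -log(6.15e-04) = 3.2111. pH = pKa + log([A⁻]/[HA]), so log([A⁻]/[HA]) = pH − pKa = 3.21 − 3.2111 = -0.0011. [A⁻]/[HA] = 10^(-0.0011) = 0.997

[A⁻]/[HA] = 0.997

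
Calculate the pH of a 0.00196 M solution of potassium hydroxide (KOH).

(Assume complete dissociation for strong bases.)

[OH⁻] = 0.00196 M for strong base. pOH = -log[OH⁻] = 2.71, pH = 14 - pOH

pH = 11.29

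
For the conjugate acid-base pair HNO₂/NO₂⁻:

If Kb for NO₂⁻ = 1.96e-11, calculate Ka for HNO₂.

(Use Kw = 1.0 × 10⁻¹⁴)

For a conjugate pair Ka × Kb = Kw, so Ka = Kw/Kb = 1.0 × 10⁻¹⁴ / 1.96e-11 = 5.10e-04.

K_a = 5.10e-04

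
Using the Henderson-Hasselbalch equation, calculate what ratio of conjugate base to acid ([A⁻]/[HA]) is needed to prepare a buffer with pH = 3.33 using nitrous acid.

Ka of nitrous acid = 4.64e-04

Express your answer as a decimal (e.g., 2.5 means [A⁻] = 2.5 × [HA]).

pKa = -log(4.64e-04) = 3.3335. pH = pKa + log([A⁻]/[HA]), so log([A⁻]/[HA]) = pH − pKa = 3.33 − 3.3335 = -0.0035. [A⁻]/[HA] = 10^(-0.0035) = 0.992

[A⁻]/[HA] = 0.992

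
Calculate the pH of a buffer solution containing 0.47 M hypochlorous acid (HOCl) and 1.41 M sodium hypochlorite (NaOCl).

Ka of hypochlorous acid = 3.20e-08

pKa = -log(3.20e-08) = 7.49. pH = pKa + log([A⁻]/[HA]) = 7.49 + log(1.41/0.47)

pH = 7.97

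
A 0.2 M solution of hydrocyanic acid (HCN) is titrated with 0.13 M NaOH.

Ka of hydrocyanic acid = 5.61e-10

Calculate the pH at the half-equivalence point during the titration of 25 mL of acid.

At half-equivalence [HA] = [A⁻], so Henderson-Hasselbalch gives pH = pKa = -log(5.61e-10) = 9.25.

pH = pKa = 9.25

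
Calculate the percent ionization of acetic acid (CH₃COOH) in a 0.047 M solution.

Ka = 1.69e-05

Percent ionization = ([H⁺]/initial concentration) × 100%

Using Ka equilibrium: x² + Ka×x - Ka×C = 0. Solving: [H⁺] = 8.8283e-04. Percent = (8.8283e-04/0.047) × 100

Percent ionization = 1.88%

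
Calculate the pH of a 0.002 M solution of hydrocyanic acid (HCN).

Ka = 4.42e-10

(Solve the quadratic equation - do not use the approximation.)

x² + Ka×x - Ka×C = 0. Using quadratic formula: [H⁺] = 9.3999e-07

pH = 6.03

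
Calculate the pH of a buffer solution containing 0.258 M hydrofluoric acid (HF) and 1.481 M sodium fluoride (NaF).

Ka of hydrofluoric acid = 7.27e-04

pKa = -log(7.27e-04) = 3.14. pH = pKa + log([A⁻]/[HA]) = 3.14 + log(1.481/0.258)

pH = 3.90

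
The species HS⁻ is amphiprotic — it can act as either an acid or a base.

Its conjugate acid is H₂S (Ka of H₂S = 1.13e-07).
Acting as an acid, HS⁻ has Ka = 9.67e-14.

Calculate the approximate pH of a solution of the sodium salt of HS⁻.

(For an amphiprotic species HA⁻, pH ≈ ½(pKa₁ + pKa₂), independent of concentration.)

pKa₁ = -log(1.13e-07) = 6.95; pKa₂ = -log(9.67e-14) = 13.01. For an amphiprotic species, pH ≈ ½(pKa₁ + pKa₂) = ½(6.95 + 13.01) = 9.98.

pH = 9.98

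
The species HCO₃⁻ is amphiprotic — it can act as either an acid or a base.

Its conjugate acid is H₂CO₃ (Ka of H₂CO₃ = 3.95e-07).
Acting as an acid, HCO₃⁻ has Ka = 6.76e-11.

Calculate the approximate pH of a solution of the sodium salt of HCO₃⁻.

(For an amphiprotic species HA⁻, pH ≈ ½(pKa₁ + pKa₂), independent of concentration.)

pKa₁ = -log(3.95e-07) = 6.40; pKa₂ = -log(6.76e-11) = 10.17. For an amphiprotic species, pH ≈ ½(pKa₁ + pKa₂) = ½(6.40 + 10.17) = 8.29.

pH = 8.29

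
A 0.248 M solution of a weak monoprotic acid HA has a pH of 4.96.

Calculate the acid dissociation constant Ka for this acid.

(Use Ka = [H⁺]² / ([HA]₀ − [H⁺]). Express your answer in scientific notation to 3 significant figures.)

[H⁺] = 10^(−pH) = 10^(−4.96) = 1.096e-05 M. For HA ⇌ H⁺ + A⁻, Ka = [H⁺][A⁻]/[HA] = [H⁺]² / ([HA]₀ − [H⁺]) = (1.096e-05)² / (0.248 − 1.096e-05) = 4.85e-10.

K_a = 4.85e-10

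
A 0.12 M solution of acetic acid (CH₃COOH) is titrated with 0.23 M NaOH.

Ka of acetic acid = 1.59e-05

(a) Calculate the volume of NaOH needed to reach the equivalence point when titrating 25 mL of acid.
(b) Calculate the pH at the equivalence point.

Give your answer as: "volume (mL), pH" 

moles acid = 0.12 × 25/1000 = 0.003 mol; V_base = moles/0.23 × 1000 = 13.0 mL. At equivalence only the conjugate base is present: [A⁻] = 0.003/0.038 = 7.8857e-02 M. Kb = Kw/Ka = 6.29e-10; [OH⁻] = √(Kb × [A⁻]) = 7.0424e-06; pOH = 5.15; pH = 14 - pOH = 8.85.

V = 13.0 mL, pH = 8.85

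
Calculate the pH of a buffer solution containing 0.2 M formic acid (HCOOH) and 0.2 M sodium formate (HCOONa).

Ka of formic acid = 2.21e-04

pKa = -log(2.21e-04) = 3.66. pH = pKa + log([A⁻]/[HA]) = 3.66 + log(0.2/0.2)

pH = 3.66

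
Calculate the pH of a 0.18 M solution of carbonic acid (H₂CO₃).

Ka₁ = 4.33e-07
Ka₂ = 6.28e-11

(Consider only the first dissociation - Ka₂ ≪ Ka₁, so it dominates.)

First dissociation dominates. From Ka₁ = [H⁺][HA⁻]/[H₂A], x² + Ka₁·x − Ka₁·C = 0 with C = 0.18 M and Ka₁ = 4.33e-07. Solving: [H⁺] = (−Ka₁ + √(Ka₁² + 4·Ka₁·C)) / 2 = 2.7896e-04 M. pH = -log(2.7896e-04) = 3.55.

pH = 3.55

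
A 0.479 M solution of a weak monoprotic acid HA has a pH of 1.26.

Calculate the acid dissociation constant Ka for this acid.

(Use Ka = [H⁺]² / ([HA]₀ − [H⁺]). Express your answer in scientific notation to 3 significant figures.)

[H⁺] = 10^(−pH) = 10^(−1.26) = 5.495e-02 M. For HA ⇌ H⁺ + A⁻, Ka = [H⁺][A⁻]/[HA] = [H⁺]² / ([HA]₀ − [H⁺]) = (5.495e-02)² / (0.479 − 5.495e-02) = 7.12e-03.

K_a = 7.12e-03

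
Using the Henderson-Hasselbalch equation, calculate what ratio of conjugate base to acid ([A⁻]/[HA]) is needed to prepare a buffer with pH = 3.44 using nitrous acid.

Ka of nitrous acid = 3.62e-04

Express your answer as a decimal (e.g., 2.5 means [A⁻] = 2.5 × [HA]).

pKa = -log(3.62e-04) = 3.4413. pH = pKa + log([A⁻]/[HA]), so log([A⁻]/[HA]) = pH − pKa = 3.44 − 3.4413 = -0.0013. [A⁻]/[HA] = 10^(-0.0013) = 0.997

[A⁻]/[HA] = 0.997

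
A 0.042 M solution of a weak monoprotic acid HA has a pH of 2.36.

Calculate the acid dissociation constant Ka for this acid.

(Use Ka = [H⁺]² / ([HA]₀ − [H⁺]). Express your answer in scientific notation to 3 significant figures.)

[H⁺] = 10^(−pH) = 10^(−2.36) = 4.365e-03 M. For HA ⇌ H⁺ + A⁻, Ka = [H⁺][A⁻]/[HA] = [H⁺]² / ([HA]₀ − [H⁺]) = (4.365e-03)² / (0.042 − 4.365e-03) = 5.06e-04.

K_a = 5.06e-04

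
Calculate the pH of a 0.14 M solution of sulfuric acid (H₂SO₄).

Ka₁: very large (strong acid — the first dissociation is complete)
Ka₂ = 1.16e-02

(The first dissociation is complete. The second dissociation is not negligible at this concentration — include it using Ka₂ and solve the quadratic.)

First dissociation is complete: [H⁺]₀ = [HSO₄⁻]₀ = C = 0.14 M. Second dissociation HSO₄⁻ ⇌ H⁺ + SO₄²⁻: let x = [SO₄²⁻]. Ka₂ = (C + x)·x / (C − x) = 1.16e-02 → x² + (C + Ka₂)·x − Ka₂·C = 0 → x² + 0.15160·x − 1.624e-03 = 0. x = (−0.15160 + √(0.15160² + 4 × 1.624e-03)) / 2 = 1.0047e-02 M. [H⁺] = C + x = 0.14 + 1.0047e-02 = 1.5005e-01 M. pH = -log(1.5005e-01) = 0.82.

pH = 0.82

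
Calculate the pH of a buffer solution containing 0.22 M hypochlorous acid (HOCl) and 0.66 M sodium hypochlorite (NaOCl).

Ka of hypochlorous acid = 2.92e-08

pKa = -log(2.92e-08) = 7.53. pH = pKa + log([A⁻]/[HA]) = 7.53 + log(0.66/0.22)

pH = 8.01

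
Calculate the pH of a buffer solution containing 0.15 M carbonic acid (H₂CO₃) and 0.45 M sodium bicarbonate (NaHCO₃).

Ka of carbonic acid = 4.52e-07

pKa = -log(4.52e-07) = 6.34. pH = pKa + log([A⁻]/[HA]) = 6.34 + log(0.45/0.15)

pH = 6.82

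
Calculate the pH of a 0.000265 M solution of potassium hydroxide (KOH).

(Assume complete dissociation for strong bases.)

[OH⁻] = 0.000265 M for strong base. pOH = -log[OH⁻] = 3.58, pH = 14 - pOH

pH = 10.42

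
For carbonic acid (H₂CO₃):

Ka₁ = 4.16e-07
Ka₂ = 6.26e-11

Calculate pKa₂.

pKa₂ = -log(Ka₂) = -log(6.26e-11) = 10.20.

pK_{a2} = 10.20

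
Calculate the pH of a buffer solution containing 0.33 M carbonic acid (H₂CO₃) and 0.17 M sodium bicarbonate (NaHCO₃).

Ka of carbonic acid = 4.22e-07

pKa = -log(4.22e-07) = 6.37. pH = pKa + log([A⁻]/[HA]) = 6.37 + log(0.17/0.33)

pH = 6.09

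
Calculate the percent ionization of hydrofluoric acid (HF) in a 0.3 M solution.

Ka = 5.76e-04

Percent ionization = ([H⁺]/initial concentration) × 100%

Using Ka equilibrium: x² + Ka×x - Ka×C = 0. Solving: [H⁺] = 1.2860e-02. Percent = (1.2860e-02/0.3) × 100

Percent ionization = 4.29%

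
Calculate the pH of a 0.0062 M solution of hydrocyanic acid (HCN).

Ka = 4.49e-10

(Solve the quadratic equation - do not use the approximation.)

x² + Ka×x - Ka×C = 0. Using quadratic formula: [H⁺] = 1.6682e-06

pH = 5.78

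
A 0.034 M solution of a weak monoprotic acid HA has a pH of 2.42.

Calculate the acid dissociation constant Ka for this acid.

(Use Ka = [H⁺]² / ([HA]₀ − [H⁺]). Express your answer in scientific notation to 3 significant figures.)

[H⁺] = 10^(−pH) = 10^(−2.42) = 3.802e-03 M. For HA ⇌ H⁺ + A⁻, Ka = [H⁺][A⁻]/[HA] = [H⁺]² / ([HA]₀ − [H⁺]) = (3.802e-03)² / (0.034 − 3.802e-03) = 4.79e-04.

K_a = 4.79e-04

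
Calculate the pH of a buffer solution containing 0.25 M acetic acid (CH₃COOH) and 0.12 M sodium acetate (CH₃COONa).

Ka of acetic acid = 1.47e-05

pKa = -log(1.47e-05) = 4.83. pH = pKa + log([A⁻]/[HA]) = 4.83 + log(0.12/0.25)

pH = 4.51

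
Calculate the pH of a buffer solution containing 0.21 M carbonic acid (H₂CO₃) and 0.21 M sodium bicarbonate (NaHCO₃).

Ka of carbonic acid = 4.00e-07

pKa = -log(4.00e-07) = 6.40. pH = pKa + log([A⁻]/[HA]) = 6.40 + log(0.21/0.21)

pH = 6.40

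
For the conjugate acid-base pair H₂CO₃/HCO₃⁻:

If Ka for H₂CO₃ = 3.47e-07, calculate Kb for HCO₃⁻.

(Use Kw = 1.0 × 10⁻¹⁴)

For a conjugate pair Ka × Kb = Kw, so Kb = Kw/Ka = 1.0 × 10⁻¹⁴ / 3.47e-07 = 2.88e-08.

K_b = 2.88e-08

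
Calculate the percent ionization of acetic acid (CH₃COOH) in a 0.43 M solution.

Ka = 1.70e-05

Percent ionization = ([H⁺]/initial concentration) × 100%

Using Ka equilibrium: x² + Ka×x - Ka×C = 0. Solving: [H⁺] = 2.6952e-03. Percent = (2.6952e-03/0.43) × 100

Percent ionization = 0.627%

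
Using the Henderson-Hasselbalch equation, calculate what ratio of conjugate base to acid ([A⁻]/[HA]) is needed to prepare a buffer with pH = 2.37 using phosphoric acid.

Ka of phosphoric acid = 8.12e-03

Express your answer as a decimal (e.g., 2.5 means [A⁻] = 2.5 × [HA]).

pKa = -log(8.12e-03) = 2.0904. pH = pKa + log([A⁻]/[HA]), so log([A⁻]/[HA]) = pH − pKa = 2.37 − 2.0904 = 0.2796. [A⁻]/[HA] = 10^(0.2796) = 1.90

[A⁻]/[HA] = 1.90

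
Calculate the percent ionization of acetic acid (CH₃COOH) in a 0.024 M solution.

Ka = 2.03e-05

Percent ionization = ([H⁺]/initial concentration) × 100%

Using Ka equilibrium: x² + Ka×x - Ka×C = 0. Solving: [H⁺] = 6.8792e-04. Percent = (6.8792e-04/0.024) × 100

Percent ionization = 2.87%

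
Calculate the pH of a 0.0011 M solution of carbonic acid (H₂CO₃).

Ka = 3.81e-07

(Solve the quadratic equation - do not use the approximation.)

x² + Ka×x - Ka×C = 0. Using quadratic formula: [H⁺] = 2.0282e-05

pH = 4.69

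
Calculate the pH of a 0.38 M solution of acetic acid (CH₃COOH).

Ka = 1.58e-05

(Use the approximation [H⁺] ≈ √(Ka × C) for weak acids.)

[H⁺] = √(Ka × C) = √(1.58e-05 × 0.38) = 2.4503e-03. pH = -log(2.4503e-03)

pH = 2.61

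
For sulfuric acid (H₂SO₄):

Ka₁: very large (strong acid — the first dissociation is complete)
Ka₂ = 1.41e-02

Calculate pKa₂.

pKa₂ = -log(Ka₂) = -log(1.41e-02) = 1.85.

pK_{a2} = 1.85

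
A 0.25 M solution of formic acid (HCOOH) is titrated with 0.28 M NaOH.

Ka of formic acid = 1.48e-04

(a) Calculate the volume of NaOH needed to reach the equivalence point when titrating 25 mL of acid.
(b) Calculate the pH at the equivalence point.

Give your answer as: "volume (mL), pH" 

moles acid = 0.25 × 25/1000 = 0.00625 mol; V_base = moles/0.28 × 1000 = 22.3 mL. At equivalence only the conjugate base is present: [A⁻] = 0.00625/0.047 = 1.3208e-01 M. Kb = Kw/Ka = 6.76e-11; [OH⁻] = √(Kb × [A⁻]) = 2.9873e-06; pOH = 5.52; pH = 14 - pOH = 8.48.

V = 22.3 mL, pH = 8.48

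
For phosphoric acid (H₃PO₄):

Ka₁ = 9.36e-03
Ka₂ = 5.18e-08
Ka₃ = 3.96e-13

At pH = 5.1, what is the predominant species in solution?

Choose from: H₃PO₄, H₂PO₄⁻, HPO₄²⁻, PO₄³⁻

pKa₁ = 2.03, pKa₂ = 7.29, pKa₃ = 12.40. For a polyprotic acid the predominant species crosses at each pKa: below pKa_n the protonated form dominates, above it the deprotonated form does. At pH = 5.1, the predominant species is H₂PO₄⁻.

H₂PO₄⁻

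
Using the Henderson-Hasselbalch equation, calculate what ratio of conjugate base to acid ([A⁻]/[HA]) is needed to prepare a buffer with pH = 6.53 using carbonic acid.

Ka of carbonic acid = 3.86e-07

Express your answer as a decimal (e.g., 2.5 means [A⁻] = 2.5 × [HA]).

pKa = -log(3.86e-07) = 6.4134. pH = pKa + log([A⁻]/[HA]), so log([A⁻]/[HA]) = pH − pKa = 6.53 − 6.4134 = 0.1166. [A⁻]/[HA] = 10^(0.1166) = 1.31

[A⁻]/[HA] = 1.31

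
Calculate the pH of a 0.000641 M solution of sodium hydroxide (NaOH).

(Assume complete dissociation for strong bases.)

[OH⁻] = 0.000641 M for strong base. pOH = -log[OH⁻] = 3.19, pH = 14 - pOH

pH = 10.81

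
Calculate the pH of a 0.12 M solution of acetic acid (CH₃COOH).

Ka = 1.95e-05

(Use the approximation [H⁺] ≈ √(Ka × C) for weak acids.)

[H⁺] = √(Ka × C) = √(1.95e-05 × 0.12) = 1.5297e-03. pH = -log(1.5297e-03)

pH = 2.82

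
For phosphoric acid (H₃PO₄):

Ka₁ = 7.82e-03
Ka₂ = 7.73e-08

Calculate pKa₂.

pKa₂ = -log(Ka₂) = -log(7.73e-08) = 7.11.

pK_{a2} = 7.11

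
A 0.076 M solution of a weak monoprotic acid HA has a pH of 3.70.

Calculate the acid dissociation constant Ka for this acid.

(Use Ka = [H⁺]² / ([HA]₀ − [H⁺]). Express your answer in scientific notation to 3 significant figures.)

[H⁺] = 10^(−pH) = 10^(−3.70) = 1.995e-04 M. For HA ⇌ H⁺ + A⁻, Ka = [H⁺][A⁻]/[HA] = [H⁺]² / ([HA]₀ − [H⁺]) = (1.995e-04)² / (0.076 − 1.995e-04) = 5.25e-07.

K_a = 5.25e-07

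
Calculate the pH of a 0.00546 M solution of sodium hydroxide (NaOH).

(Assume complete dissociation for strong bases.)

[OH⁻] = 0.00546 M for strong base. pOH = -log[OH⁻] = 2.26, pH = 14 - pOH

pH = 11.74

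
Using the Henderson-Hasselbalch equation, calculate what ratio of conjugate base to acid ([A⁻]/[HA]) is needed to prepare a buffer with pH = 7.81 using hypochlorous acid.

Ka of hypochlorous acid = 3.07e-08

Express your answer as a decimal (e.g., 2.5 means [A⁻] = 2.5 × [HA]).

pKa = -log(3.07e-08) = 7.5129. pH = pKa + log([A⁻]/[HA]), so log([A⁻]/[HA]) = pH − pKa = 7.81 − 7.5129 = 0.2971. [A⁻]/[HA] = 10^(0.2971) = 1.98

[A⁻]/[HA] = 1.98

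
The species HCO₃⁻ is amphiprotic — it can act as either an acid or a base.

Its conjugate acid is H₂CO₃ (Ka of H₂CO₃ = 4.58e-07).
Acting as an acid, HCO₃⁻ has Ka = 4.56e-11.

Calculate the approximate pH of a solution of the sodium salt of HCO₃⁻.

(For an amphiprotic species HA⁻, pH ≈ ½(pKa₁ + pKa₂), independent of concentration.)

pKa₁ = -log(4.58e-07) = 6.34; pKa₂ = -log(4.56e-11) = 10.34. For an amphiprotic species, pH ≈ ½(pKa₁ + pKa₂) = ½(6.34 + 10.34) = 8.34.

pH = 8.34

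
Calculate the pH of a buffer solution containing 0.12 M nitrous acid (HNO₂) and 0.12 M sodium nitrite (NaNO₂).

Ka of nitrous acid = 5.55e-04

pKa = -log(5.55e-04) = 3.26. pH = pKa + log([A⁻]/[HA]) = 3.26 + log(0.12/0.12)

pH = 3.26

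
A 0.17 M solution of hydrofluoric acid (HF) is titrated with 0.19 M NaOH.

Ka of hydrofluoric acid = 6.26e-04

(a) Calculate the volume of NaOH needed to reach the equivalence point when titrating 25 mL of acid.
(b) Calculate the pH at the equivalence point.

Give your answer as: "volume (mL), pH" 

moles acid = 0.17 × 25/1000 = 0.00425 mol; V_base = moles/0.19 × 1000 = 22.4 mL. At equivalence only the conjugate base is present: [A⁻] = 0.00425/0.047 = 8.9722e-02 M. Kb = Kw/Ka = 1.60e-11; [OH⁻] = √(Kb × [A⁻]) = 1.1972e-06; pOH = 5.92; pH = 14 - pOH = 8.08.

V = 22.4 mL, pH = 8.08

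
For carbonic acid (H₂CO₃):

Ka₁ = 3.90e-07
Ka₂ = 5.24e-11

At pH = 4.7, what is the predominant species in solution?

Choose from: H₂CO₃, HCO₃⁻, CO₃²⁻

pKa₁ = 6.41, pKa₂ = 10.28. For a polyprotic acid the predominant species crosses at each pKa: below pKa_n the protonated form dominates, above it the deprotonated form does. At pH = 4.7, the predominant species is H₂CO₃.

H₂CO₃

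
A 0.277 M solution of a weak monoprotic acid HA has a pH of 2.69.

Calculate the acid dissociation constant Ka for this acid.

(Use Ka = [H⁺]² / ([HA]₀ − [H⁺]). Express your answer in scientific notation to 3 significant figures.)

[H⁺] = 10^(−pH) = 10^(−2.69) = 2.042e-03 M. For HA ⇌ H⁺ + A⁻, Ka = [H⁺][A⁻]/[HA] = [H⁺]² / ([HA]₀ − [H⁺]) = (2.042e-03)² / (0.277 − 2.042e-03) = 1.52e-05.

K_a = 1.52e-05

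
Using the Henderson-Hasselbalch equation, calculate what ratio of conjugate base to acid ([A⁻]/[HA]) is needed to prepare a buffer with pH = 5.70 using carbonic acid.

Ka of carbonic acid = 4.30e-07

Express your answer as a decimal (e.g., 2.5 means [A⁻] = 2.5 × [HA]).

pKa = -log(4.30e-07) = 6.3665. pH = pKa + log([A⁻]/[HA]), so log([A⁻]/[HA]) = pH − pKa = 5.70 − 6.3665 = -0.6665. [A⁻]/[HA] = 10^(-0.6665) = 0.216

[A⁻]/[HA] = 0.216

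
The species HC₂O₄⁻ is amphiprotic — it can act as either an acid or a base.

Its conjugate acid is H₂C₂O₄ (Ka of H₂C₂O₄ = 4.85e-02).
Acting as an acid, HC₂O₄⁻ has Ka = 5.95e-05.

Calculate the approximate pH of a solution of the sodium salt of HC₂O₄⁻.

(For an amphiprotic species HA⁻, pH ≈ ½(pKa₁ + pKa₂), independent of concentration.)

pKa₁ = -log(4.85e-02) = 1.31; pKa₂ = -log(5.95e-05) = 4.23. For an amphiprotic species, pH ≈ ½(pKa₁ + pKa₂) = ½(1.31 + 4.23) = 2.77.

pH = 2.77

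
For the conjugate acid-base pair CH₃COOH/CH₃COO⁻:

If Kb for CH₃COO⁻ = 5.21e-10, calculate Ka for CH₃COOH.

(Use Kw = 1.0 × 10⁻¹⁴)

For a conjugate pair Ka × Kb = Kw, so Ka = Kw/Kb = 1.0 × 10⁻¹⁴ / 5.21e-10 = 1.92e-05.

K_a = 1.92e-05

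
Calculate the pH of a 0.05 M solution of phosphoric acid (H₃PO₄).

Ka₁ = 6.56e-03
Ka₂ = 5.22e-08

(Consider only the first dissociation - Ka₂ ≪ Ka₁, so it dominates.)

First dissociation dominates. From Ka₁ = [H⁺][HA⁻]/[H₂A], x² + Ka₁·x − Ka₁·C = 0 with C = 0.05 M and Ka₁ = 6.56e-03. Solving: [H⁺] = (−Ka₁ + √(Ka₁² + 4·Ka₁·C)) / 2 = 1.5125e-02 M. pH = -log(1.5125e-02) = 1.82.

pH = 1.82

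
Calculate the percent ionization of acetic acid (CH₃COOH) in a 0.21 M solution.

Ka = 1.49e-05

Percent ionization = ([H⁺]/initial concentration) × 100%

Using Ka equilibrium: x² + Ka×x - Ka×C = 0. Solving: [H⁺] = 1.7615e-03. Percent = (1.7615e-03/0.21) × 100

Percent ionization = 0.839%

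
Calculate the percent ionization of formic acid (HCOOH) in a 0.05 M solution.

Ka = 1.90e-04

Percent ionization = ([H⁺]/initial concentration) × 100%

Using Ka equilibrium: x² + Ka×x - Ka×C = 0. Solving: [H⁺] = 2.9887e-03. Percent = (2.9887e-03/0.05) × 100

Percent ionization = 5.98%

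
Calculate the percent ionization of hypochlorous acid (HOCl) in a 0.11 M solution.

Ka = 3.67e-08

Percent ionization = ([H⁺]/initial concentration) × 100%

Using Ka equilibrium: x² + Ka×x - Ka×C = 0. Solving: [H⁺] = 6.3519e-05. Percent = (6.3519e-05/0.11) × 100

Percent ionization = 0.0577%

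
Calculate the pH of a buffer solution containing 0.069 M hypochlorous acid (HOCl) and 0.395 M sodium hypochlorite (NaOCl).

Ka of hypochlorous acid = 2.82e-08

pKa = -log(2.82e-08) = 7.55. pH = pKa + log([A⁻]/[HA]) = 7.55 + log(0.395/0.069)

pH = 8.31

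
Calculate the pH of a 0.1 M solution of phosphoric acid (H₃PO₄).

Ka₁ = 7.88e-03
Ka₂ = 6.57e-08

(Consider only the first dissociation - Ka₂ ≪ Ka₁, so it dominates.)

First dissociation dominates. From Ka₁ = [H⁺][HA⁻]/[H₂A], x² + Ka₁·x − Ka₁·C = 0 with C = 0.1 M and Ka₁ = 7.88e-03. Solving: [H⁺] = (−Ka₁ + √(Ka₁² + 4·Ka₁·C)) / 2 = 2.4406e-02 M. pH = -log(2.4406e-02) = 1.61.

pH = 1.61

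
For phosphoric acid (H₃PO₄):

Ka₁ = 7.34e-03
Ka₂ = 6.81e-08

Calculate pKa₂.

pKa₂ = -log(Ka₂) = -log(6.81e-08) = 7.17.

pK_{a2} = 7.17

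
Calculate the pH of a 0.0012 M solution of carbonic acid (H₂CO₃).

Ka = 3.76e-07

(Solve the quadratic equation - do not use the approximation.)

x² + Ka×x - Ka×C = 0. Using quadratic formula: [H⁺] = 2.1054e-05

pH = 4.68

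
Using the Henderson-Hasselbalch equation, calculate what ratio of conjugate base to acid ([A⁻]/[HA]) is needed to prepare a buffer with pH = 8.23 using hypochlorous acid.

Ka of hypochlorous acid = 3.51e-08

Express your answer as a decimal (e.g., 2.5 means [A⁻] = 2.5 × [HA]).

pKa = -log(3.51e-08) = 7.4547. pH = pKa + log([A⁻]/[HA]), so log([A⁻]/[HA]) = pH − pKa = 8.23 − 7.4547 = 0.7753. [A⁻]/[HA] = 10^(0.7753) = 5.96

[A⁻]/[HA] = 5.96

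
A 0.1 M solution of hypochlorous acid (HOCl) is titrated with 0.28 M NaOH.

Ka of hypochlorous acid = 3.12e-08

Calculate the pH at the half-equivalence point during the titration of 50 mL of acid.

At half-equivalence [HA] = [A⁻], so Henderson-Hasselbalch gives pH = pKa = -log(3.12e-08) = 7.51.

pH = pKa = 7.51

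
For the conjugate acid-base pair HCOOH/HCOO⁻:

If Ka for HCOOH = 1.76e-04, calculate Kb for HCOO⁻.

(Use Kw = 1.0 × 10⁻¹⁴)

For a conjugate pair Ka × Kb = Kw, so Kb = Kw/Ka = 1.0 × 10⁻¹⁴ / 1.76e-04 = 5.68e-11.

K_b = 5.68e-11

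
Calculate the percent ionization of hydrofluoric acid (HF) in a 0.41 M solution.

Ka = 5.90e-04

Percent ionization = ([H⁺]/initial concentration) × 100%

Using Ka equilibrium: x² + Ka×x - Ka×C = 0. Solving: [H⁺] = 1.5261e-02. Percent = (1.5261e-02/0.41) × 100

Percent ionization = 3.72%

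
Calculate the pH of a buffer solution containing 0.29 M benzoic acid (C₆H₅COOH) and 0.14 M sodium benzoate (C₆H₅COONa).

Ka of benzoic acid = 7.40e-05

pKa = -log(7.40e-05) = 4.13. pH = pKa + log([A⁻]/[HA]) = 4.13 + log(0.14/0.29)

pH = 3.81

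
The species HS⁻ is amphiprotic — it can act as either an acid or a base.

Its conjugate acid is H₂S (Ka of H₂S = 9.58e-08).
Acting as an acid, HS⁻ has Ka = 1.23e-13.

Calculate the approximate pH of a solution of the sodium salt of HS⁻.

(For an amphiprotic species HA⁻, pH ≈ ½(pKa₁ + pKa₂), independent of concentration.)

pKa₁ = -log(9.58e-08) = 7.02; pKa₂ = -log(1.23e-13) = 12.91. For an amphiprotic species, pH ≈ ½(pKa₁ + pKa₂) = ½(7.02 + 12.91) = 9.96.

pH = 9.96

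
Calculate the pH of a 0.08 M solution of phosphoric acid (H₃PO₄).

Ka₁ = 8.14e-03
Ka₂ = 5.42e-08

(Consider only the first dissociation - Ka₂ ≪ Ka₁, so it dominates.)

First dissociation dominates. From Ka₁ = [H⁺][HA⁻]/[H₂A], x² + Ka₁·x − Ka₁·C = 0 with C = 0.08 M and Ka₁ = 8.14e-03. Solving: [H⁺] = (−Ka₁ + √(Ka₁² + 4·Ka₁·C)) / 2 = 2.1771e-02 M. pH = -log(2.1771e-02) = 1.66.

pH = 1.66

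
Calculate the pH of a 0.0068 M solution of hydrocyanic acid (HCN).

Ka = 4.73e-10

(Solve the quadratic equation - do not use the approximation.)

x² + Ka×x - Ka×C = 0. Using quadratic formula: [H⁺] = 1.7932e-06

pH = 5.75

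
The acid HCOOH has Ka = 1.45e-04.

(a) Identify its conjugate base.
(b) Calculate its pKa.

(a) The conjugate base is formed by removing one H⁺ from HCOOH, giving HCOO⁻. (b) pKa = -log(Ka) = -log(1.45e-04) = 3.84.

Conjugate base: HCOO⁻; pK_a = 3.84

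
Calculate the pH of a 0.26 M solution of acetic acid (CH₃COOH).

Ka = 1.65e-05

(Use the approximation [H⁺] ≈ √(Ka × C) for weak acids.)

[H⁺] = √(Ka × C) = √(1.65e-05 × 0.26) = 2.0712e-03. pH = -log(2.0712e-03)

pH = 2.68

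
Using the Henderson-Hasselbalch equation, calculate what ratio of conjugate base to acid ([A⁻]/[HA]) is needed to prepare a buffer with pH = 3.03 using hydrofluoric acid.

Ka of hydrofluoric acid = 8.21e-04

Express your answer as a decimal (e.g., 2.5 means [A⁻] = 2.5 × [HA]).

pKa = -log(8.21e-04) = 3.0857. pH = pKa + log([A⁻]/[HA]), so log([A⁻]/[HA]) = pH − pKa = 3.03 − 3.0857 = -0.0557. [A⁻]/[HA] = 10^(-0.0557) = 0.880

[A⁻]/[HA] = 0.880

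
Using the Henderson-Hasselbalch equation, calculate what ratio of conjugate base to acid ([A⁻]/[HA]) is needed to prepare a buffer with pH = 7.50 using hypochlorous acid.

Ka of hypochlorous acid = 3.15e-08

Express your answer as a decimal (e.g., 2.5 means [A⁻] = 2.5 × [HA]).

pKa = -log(3.15e-08) = 7.5017. pH = pKa + log([A⁻]/[HA]), so log([A⁻]/[HA]) = pH − pKa = 7.50 − 7.5017 = -0.0017. [A⁻]/[HA] = 10^(-0.0017) = 0.996

[A⁻]/[HA] = 0.996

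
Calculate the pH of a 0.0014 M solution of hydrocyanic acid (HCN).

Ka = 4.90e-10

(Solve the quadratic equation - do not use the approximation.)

x² + Ka×x - Ka×C = 0. Using quadratic formula: [H⁺] = 8.2801e-07

pH = 6.08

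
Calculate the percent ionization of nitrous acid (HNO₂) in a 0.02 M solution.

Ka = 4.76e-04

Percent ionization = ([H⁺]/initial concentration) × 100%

Using Ka equilibrium: x² + Ka×x - Ka×C = 0. Solving: [H⁺] = 2.8566e-03. Percent = (2.8566e-03/0.02) × 100

Percent ionization = 14.3%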